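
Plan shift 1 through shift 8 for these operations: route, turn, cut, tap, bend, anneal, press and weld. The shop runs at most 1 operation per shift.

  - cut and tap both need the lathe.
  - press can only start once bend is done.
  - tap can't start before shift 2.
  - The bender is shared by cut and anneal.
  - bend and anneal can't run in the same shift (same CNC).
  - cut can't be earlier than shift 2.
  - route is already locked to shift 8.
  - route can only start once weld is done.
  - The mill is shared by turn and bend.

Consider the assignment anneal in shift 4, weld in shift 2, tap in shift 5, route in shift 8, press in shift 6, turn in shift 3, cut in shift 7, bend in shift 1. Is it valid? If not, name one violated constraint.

Yes, all constraints hold

route can only start once weld is done — holds.
press can only start once bend is done — holds.
cut and tap both need the lathe — holds.
The mill is shared by turn and bend — holds.
tap can't start before shift 2 — holds.
cut can't be earlier than shift 2 — holds.
The shop runs at most 1 operation per shift — holds.
bend and anneal can't run in the same shift (same CNC) — holds.
route is already locked to shift 8 — holds.
The bender is shared by cut and anneal — holds.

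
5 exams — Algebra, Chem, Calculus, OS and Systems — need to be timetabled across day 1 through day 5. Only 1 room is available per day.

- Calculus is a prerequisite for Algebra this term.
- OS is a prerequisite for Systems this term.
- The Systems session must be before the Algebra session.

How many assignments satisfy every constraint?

Splitting on Algebra: it can be day 4 (3), day 5 (12). Listing each branch's schedules as (Chem, Calculus, OS, Systems) by day number:
Algebra=day 4: (5,1,2,3) (5,2,1,3) (5,3,1,2) — 3.
Algebra=day 5: (1,2,3,4) (1,3,2,4) (1,4,2,3) (2,1,3,4) (2,3,1,4) (2,4,1,3) (3,1,2,4) (3,2,1,4) (3,4,1,2) (4,1,2,3) (4,2,1,3) (4,3,1,2) — 12.
Summing: 3 + 12 = 15.

15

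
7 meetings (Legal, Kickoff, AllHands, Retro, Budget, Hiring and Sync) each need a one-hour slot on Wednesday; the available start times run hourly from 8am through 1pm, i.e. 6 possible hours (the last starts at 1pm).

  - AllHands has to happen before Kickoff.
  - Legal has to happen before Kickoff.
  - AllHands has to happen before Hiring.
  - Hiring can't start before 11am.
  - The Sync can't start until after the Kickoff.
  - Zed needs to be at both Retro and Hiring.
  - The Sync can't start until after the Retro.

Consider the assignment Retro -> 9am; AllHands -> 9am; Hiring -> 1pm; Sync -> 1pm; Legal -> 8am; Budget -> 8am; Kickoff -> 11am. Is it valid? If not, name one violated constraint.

The Sync can't start until after the Kickoff — holds.
Legal has to happen before Kickoff — holds.
The Sync can't start until after the Retro — holds.
Zed needs to be at both Retro and Hiring — holds.
AllHands has to happen before Kickoff — holds.
Hiring can't start before 11am — holds.
AllHands has to happen before Hiring — holds.

Yes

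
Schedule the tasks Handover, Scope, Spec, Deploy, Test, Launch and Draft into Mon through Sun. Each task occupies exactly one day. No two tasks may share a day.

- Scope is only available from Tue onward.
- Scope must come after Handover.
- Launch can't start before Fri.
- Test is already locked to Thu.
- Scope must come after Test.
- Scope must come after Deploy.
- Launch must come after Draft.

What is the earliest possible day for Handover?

Mon

Downstream work caps Handover at Sat.
Handover at Mon is achievable: Deploy -> Tue, Spec -> Sun, Scope -> Sat, Launch -> Fri, Handover -> Mon, Test -> Thu, Draft -> Wed.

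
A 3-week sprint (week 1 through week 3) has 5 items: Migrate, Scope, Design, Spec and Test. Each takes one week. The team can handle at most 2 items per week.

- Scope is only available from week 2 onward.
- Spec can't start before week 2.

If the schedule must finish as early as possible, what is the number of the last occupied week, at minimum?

With at most 2 per week and 5 work items, at least 3 weeks are needed.
Scope can't be placed before week 2, so the schedule must run through at least week 2.
3 works (last occupied week: week 3): for example Design in week 1, Spec in week 2, Scope in week 2, Migrate in week 1, Test in week 3.

week 3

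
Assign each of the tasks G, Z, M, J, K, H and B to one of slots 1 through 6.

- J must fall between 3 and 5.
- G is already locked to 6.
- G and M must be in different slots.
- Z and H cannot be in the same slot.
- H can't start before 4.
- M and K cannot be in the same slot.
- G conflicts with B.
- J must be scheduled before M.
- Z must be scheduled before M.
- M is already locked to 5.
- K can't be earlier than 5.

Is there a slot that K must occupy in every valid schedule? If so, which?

K's window is 5–6.
M is fixed at 5, and K can't share a slot with M.
So K must be 6.

6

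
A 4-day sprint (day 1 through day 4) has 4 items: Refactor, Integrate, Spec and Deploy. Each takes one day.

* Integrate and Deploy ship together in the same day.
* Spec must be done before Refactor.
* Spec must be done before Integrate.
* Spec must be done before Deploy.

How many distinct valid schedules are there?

14

Splitting on Refactor: it can be day 2 (3), day 3 (5), day 4 (6). Listing each branch's schedules as (Integrate, Spec, Deploy) by day number:
Refactor=day 2: (2,1,2) (3,1,3) (4,1,4) — 3.
Refactor=day 3: (2,1,2) (3,1,3) (3,2,3) (4,1,4) (4,2,4) — 5.
Refactor=day 4: (2,1,2) (3,1,3) (3,2,3) (4,1,4) (4,2,4) (4,3,4) — 6.
Summing: 3 + 5 + 6 = 14.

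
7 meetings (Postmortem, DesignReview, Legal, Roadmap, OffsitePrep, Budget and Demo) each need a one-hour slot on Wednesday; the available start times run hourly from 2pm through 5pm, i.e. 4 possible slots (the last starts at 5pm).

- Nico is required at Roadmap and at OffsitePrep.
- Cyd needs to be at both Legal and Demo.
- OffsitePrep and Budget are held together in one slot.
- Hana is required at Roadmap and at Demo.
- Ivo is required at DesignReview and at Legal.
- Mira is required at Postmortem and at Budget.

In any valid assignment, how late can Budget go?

Budget at 5pm is achievable: Legal in 3pm, OffsitePrep in 5pm, Roadmap in 2pm, Postmortem in 2pm, Demo in 4pm, DesignReview in 2pm, Budget in 5pm.

5pm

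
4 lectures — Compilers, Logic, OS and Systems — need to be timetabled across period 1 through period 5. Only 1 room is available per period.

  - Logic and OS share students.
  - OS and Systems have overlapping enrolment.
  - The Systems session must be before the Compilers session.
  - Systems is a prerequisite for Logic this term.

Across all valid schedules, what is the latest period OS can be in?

OS at period 5 is achievable: Compilers in period 2; OS in period 5; Systems in period 1; Logic in period 3.

period 5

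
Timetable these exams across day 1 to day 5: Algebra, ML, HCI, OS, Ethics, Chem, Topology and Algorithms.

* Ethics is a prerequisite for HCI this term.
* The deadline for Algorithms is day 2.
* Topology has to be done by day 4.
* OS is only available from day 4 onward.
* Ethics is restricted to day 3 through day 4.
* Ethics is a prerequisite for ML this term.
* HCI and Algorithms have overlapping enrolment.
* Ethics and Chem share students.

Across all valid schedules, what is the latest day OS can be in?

day 5

OS is available from day 4.
OS at day 5 is achievable: HCI in day 4, Topology in day 1, OS in day 5, Algebra in day 1, Chem in day 1, ML in day 4, Ethics in day 3, Algorithms in day 1.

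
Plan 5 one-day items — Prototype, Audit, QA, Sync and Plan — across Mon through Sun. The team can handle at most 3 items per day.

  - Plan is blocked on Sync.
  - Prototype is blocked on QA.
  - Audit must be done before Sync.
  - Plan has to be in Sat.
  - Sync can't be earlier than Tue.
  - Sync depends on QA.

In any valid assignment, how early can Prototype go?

Precedence pushes Prototype to at least Tue.
Prototype at Tue is achievable: Prototype in Tue, Plan in Sat, Audit in Mon, QA in Mon, Sync in Tue.

Tue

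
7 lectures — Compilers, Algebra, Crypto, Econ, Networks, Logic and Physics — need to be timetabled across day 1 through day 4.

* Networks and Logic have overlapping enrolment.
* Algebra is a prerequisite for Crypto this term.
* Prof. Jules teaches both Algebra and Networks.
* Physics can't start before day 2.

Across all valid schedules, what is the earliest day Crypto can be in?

Precedence pushes Crypto to at least day 2.
Crypto at day 2 is achievable: Compilers in day 1, Econ in day 1, Networks in day 2, Logic in day 1, Algebra in day 1, Physics in day 2, Crypto in day 2.

day 2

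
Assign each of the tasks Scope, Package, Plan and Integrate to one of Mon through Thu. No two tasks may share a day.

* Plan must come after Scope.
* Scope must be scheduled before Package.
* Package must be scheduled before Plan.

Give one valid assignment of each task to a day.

Plan=Wed; Integrate=Thu; Package=Tue; Scope=Mon

Checking: Scope(Mon) before Plan(Wed); Package(Tue) before Plan(Wed); Scope(Mon) before Package(Tue); max 1 per day (cap 1).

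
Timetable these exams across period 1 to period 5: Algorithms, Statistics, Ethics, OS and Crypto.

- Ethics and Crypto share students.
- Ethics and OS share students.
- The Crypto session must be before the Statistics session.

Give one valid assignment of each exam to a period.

Algorithms=period 1, Statistics=period 2, Ethics=period 2, OS=period 1, Crypto=period 1

Checking: Crypto(period 1) before Statistics(period 2); Ethics(period 2) != OS(period 1); Ethics(period 2) != Crypto(period 1).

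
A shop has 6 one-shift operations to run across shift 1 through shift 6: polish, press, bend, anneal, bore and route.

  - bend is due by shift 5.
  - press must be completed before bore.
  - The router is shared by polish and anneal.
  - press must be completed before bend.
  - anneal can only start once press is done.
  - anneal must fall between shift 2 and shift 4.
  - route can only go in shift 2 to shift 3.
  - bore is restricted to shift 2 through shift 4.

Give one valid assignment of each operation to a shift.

press -> shift 1, polish -> shift 1, route -> shift 2, bore -> shift 2, anneal -> shift 2, bend -> shift 2

Checking: press(shift 1) before anneal(shift 2); press(shift 1) before bend(shift 2); press(shift 1) before bore(shift 2); polish(shift 1) != anneal(shift 2); bore=shift 2 in [shift 2,shift 4]; route=shift 2 in [shift 2,shift 3]; bend=shift 2 in [shift 1,shift 5]; anneal=shift 2 in [shift 2,shift 4].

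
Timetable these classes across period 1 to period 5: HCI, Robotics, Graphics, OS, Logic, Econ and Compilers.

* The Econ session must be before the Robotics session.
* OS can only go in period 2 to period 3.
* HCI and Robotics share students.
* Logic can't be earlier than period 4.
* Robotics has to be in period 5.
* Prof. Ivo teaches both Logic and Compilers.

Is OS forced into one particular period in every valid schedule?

No

OS can be period 2 (e.g. Econ -> period 1, Robotics -> period 5, Logic -> period 4, Compilers -> period 1, HCI -> period 1, OS -> period 2, Graphics -> period 1) or period 3 (e.g. Econ=period 1, Logic=period 4, Robotics=period 5, Compilers=period 1, HCI=period 1, Graphics=period 1, OS=period 3).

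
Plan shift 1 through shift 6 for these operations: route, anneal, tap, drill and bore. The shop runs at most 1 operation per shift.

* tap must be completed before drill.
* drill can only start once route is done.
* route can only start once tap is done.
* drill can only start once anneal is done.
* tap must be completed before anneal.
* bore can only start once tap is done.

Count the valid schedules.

Splitting on route: it can be shift 2 (12), shift 3 (15), shift 4 (13), shift 5 (8). Listing each branch's schedules as (anneal, tap, drill, bore) by shift number:
route=shift 2: (3,1,4,5) (3,1,4,6) (3,1,5,4) (3,1,5,6) (3,1,6,4) (3,1,6,5) (4,1,5,3) (4,1,5,6) (4,1,6,3) (4,1,6,5) (5,1,6,3) (5,1,6,4) — 12.
route=shift 3: (2,1,4,5) (2,1,4,6) (2,1,5,4) (2,1,5,6) (2,1,6,4) (2,1,6,5) (4,1,5,2) (4,1,5,6) (4,1,6,2) (4,1,6,5) (4,2,5,6) (4,2,6,5) (5,1,6,2) (5,1,6,4) (5,2,6,4) — 15.
route=shift 4: (2,1,5,3) (2,1,5,6) (2,1,6,3) (2,1,6,5) (3,1,5,2) (3,1,5,6) (3,1,6,2) (3,1,6,5) (3,2,5,6) (3,2,6,5) (5,1,6,2) (5,1,6,3) (5,2,6,3) — 13.
route=shift 5: (2,1,6,3) (2,1,6,4) (3,1,6,2) (3,1,6,4) (3,2,6,4) (4,1,6,2) (4,1,6,3) (4,2,6,3) — 8.
Summing: 12 + 15 + 13 + 8 = 48.

48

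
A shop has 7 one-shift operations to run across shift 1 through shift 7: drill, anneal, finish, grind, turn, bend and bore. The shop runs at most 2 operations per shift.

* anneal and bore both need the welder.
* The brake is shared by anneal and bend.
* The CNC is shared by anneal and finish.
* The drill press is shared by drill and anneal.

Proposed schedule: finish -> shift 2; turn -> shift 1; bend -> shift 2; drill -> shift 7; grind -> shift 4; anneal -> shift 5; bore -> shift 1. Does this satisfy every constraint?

Valid

The brake is shared by anneal and bend — holds.
The drill press is shared by drill and anneal — holds.
anneal and bore both need the welder — holds.
The CNC is shared by anneal and finish — holds.
The shop runs at most 2 operations per shift — holds.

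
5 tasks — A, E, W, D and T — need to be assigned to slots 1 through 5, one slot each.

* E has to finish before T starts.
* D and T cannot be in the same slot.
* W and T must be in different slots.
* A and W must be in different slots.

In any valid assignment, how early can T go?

Precedence pushes T to at least 2.
T at 2 is achievable: W -> 3, T -> 2, E -> 1, A -> 1, D -> 1.

2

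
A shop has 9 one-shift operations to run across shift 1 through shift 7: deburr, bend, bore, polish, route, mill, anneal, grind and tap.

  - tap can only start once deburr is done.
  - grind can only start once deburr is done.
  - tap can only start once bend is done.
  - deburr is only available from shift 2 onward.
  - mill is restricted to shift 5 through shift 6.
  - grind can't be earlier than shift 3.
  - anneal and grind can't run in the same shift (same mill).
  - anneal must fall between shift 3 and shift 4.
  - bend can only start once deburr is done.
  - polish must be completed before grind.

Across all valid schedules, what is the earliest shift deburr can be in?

Deburr is available from shift 2; downstream work caps deburr at shift 5.
deburr at shift 2 is achievable: mill in shift 5, route in shift 1, bore in shift 1, bend in shift 3, deburr in shift 2, grind in shift 4, tap in shift 4, polish in shift 1, anneal in shift 3.

shift 2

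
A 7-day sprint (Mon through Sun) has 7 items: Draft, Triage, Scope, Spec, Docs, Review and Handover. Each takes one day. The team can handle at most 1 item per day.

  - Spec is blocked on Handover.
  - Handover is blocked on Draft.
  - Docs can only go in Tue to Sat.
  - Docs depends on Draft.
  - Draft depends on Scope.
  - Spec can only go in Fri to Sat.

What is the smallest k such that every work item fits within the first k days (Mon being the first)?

The precedence chain requires at least 4 distinct days.
With at most 1 per day and 7 work items, at least 7 days are needed.
Spec can't be placed before Fri — that is day 5 counting from Mon — so the schedule must run through at least 5 days.
7 works (last occupied day: Sun): for example Review in Sun, Draft in Tue, Triage in Sat, Spec in Fri, Handover in Thu, Scope in Mon, Docs in Wed.

7 days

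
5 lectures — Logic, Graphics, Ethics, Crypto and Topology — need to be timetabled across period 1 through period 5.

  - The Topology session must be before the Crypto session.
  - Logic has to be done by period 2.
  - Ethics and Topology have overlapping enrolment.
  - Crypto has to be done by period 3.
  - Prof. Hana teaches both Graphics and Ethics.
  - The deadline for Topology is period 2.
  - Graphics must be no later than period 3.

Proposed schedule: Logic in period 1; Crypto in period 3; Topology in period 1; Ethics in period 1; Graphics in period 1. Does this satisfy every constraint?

Crypto has to be done by period 3 — holds.
Logic has to be done by period 2 — holds.
Prof. Hana teaches both Graphics and Ethics — violated.
Ethics and Topology have overlapping enrolment — violated.
The deadline for Topology is period 2 — holds.
The Topology session must be before the Crypto session — holds.
Graphics must be no later than period 3 — holds.

Invalid. Prof. Hana teaches both Graphics and Ethics.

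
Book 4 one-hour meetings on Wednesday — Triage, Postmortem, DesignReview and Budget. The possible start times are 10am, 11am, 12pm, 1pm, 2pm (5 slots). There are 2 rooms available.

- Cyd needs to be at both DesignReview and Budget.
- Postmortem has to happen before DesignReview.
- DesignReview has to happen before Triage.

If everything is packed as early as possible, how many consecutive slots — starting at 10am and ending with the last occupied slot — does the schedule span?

3 slots

The precedence chain requires at least 3 distinct slots.
With at most 2 per slot and 4 meetings, at least 2 slots are needed.
3 works (last occupied slot: 12pm): for example Postmortem=10am, Budget=10am, DesignReview=11am, Triage=12pm.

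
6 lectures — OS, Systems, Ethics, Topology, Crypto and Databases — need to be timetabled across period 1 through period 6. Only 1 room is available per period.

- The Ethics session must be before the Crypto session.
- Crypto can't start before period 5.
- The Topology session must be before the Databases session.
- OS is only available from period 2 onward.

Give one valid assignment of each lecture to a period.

Systems -> period 6, Crypto -> period 5, Topology -> period 3, OS -> period 2, Databases -> period 4, Ethics -> period 1

Checking: Topology(period 3) before Databases(period 4); Ethics(period 1) before Crypto(period 5); Crypto=period 5 in [period 5,period 6]; OS=period 2 in [period 2,period 6]; max 1 per period (cap 1).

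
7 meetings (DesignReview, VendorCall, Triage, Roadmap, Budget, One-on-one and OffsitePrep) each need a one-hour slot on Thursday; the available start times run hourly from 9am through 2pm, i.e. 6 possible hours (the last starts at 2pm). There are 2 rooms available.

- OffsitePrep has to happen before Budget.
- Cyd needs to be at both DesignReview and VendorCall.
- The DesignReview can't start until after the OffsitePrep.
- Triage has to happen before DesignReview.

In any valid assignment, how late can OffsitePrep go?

1pm

Downstream work caps OffsitePrep at 1pm.
OffsitePrep at 1pm is achievable: Roadmap -> 10am, One-on-one -> 10am, OffsitePrep -> 1pm, Triage -> 9am, DesignReview -> 2pm, Budget -> 2pm, VendorCall -> 9am.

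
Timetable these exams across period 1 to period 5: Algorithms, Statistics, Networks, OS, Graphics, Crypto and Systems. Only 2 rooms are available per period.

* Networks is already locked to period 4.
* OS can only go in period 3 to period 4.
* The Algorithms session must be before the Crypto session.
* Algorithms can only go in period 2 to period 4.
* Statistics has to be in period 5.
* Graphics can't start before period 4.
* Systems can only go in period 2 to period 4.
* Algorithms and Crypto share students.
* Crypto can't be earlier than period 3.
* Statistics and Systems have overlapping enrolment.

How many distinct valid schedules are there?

11

Splitting on Algorithms: it can be period 2 (9), period 3 (2). Listing each branch's schedules as (Statistics, Networks, OS, Graphics, Crypto, Systems) by period number:
Algorithms=period 2: (5,4,3,4,3,2) (5,4,3,4,5,2) (5,4,3,4,5,3) (5,4,3,5,3,2) (5,4,3,5,3,4) (5,4,3,5,4,2) (5,4,3,5,4,3) (5,4,4,5,3,2) (5,4,4,5,3,3) — 9.
Algorithms=period 3: (5,4,3,4,5,2) (5,4,3,5,4,2) — 2.
Summing: 9 + 2 = 11.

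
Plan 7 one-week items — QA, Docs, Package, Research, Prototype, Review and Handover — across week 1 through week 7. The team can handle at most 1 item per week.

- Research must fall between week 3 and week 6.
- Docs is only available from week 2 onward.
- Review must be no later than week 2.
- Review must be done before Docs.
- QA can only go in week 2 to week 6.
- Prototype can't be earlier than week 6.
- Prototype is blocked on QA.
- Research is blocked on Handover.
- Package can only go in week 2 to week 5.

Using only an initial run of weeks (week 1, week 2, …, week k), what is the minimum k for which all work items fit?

7 weeks

The precedence chain requires at least 2 distinct weeks.
With at most 1 per week and 7 work items, at least 7 weeks are needed.
Prototype can't be placed before week 6, so the schedule must run through at least week 6.
7 works (last occupied week: week 7): for example QA in week 5; Review in week 1; Docs in week 7; Prototype in week 6; Package in week 4; Handover in week 2; Research in week 3.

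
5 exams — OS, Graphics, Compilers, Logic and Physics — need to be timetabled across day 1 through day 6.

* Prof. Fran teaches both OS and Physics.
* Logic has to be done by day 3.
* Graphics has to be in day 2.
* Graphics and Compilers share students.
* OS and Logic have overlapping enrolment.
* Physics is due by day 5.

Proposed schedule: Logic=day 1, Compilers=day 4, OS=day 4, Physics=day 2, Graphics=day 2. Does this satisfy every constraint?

Yes, all constraints hold

Graphics and Compilers share students — holds.
Physics is due by day 5 — holds.
Graphics has to be in day 2 — holds.
Logic has to be done by day 3 — holds.
Prof. Fran teaches both OS and Physics — holds.
OS and Logic have overlapping enrolment — holds.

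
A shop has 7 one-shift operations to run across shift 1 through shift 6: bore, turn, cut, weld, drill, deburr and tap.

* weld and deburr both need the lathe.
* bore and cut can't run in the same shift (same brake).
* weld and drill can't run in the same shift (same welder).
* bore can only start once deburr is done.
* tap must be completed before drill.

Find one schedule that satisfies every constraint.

bore=shift 2, cut=shift 1, turn=shift 1, deburr=shift 1, weld=shift 3, drill=shift 2, tap=shift 1

Checking: tap(shift 1) before drill(shift 2); deburr(shift 1) before bore(shift 2); bore(shift 2) != cut(shift 1); weld(shift 3) != deburr(shift 1); weld(shift 3) != drill(shift 2).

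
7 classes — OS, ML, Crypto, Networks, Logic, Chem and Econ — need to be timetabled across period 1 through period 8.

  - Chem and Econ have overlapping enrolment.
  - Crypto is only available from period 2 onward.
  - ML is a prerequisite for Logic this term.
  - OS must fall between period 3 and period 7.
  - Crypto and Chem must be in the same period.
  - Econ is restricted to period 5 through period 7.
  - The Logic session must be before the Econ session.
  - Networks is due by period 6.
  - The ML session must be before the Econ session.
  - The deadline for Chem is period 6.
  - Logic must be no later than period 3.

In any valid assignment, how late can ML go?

Downstream work caps ML at period 2.
ML at period 2 is achievable: Logic -> period 3, Crypto -> period 2, OS -> period 3, Econ -> period 5, Chem -> period 2, Networks -> period 1, ML -> period 2.

period 2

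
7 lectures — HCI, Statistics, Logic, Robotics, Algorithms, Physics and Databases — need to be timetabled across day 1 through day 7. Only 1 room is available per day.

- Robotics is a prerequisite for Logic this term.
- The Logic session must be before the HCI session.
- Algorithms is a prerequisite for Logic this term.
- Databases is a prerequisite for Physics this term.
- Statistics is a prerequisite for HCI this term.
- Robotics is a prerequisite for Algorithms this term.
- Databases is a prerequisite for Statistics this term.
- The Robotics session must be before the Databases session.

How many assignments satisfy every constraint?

Splitting on HCI: it can be day 6 (6), day 7 (20). Listing each branch's schedules as (Statistics, Logic, Robotics, Algorithms, Physics, Databases) by day number:
HCI=day 6: (3,5,1,4,7,2) (4,5,1,2,7,3) (4,5,1,3,7,2) (5,3,1,2,7,4) (5,4,1,2,7,3) (5,4,1,3,7,2) — 6.
HCI=day 7: (3,5,1,4,6,2) (3,6,1,4,5,2) (3,6,1,5,4,2) (4,5,1,2,6,3) (4,5,1,3,6,2) (4,6,1,2,5,3) (4,6,1,3,5,2) (4,6,1,5,3,2) (5,3,1,2,6,4) (5,4,1,2,6,3) (5,4,1,3,6,2) (5,6,1,2,4,3) (5,6,1,3,4,2) (5,6,1,4,3,2) (6,3,1,2,5,4) (6,4,1,2,5,3) (6,4,1,3,5,2) (6,5,1,2,4,3) (6,5,1,3,4,2) (6,5,1,4,3,2) — 20.
Summing: 6 + 20 = 26.

26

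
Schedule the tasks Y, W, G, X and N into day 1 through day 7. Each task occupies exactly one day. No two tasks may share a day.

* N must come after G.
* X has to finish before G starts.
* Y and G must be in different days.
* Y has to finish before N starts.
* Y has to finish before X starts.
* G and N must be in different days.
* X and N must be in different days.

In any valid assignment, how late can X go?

day 5

Precedence pushes X to at least day 2; downstream work caps X at day 5.
X at day 5 is achievable: W in day 2, N in day 7, Y in day 1, X in day 5, G in day 6.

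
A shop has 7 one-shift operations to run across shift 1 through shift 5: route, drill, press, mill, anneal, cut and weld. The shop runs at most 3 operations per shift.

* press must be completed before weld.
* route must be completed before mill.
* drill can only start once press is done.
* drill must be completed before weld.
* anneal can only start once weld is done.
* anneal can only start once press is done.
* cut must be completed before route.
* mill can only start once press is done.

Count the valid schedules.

Splitting on route: it can be shift 2 (15), shift 3 (20), shift 4 (15). Listing each branch's schedules as (drill, press, mill, anneal, cut, weld) by shift number:
route=shift 2: (2,1,3,4,1,3) (2,1,3,5,1,3) (2,1,3,5,1,4) (2,1,4,4,1,3) (2,1,4,5,1,3) (2,1,4,5,1,4) (2,1,5,4,1,3) (2,1,5,5,1,3) (2,1,5,5,1,4) (3,1,3,5,1,4) (3,1,4,5,1,4) (3,1,5,5,1,4) (3,2,3,5,1,4) (3,2,4,5,1,4) (3,2,5,5,1,4) — 15.
route=shift 3: (2,1,4,4,1,3) (2,1,4,4,2,3) (2,1,4,5,1,3) (2,1,4,5,1,4) (2,1,4,5,2,3) (2,1,4,5,2,4) (2,1,5,4,1,3) (2,1,5,4,2,3) (2,1,5,5,1,3) (2,1,5,5,1,4) (2,1,5,5,2,3) (2,1,5,5,2,4) (3,1,4,5,1,4) (3,1,4,5,2,4) (3,1,5,5,1,4) (3,1,5,5,2,4) (3,2,4,5,1,4) (3,2,4,5,2,4) (3,2,5,5,1,4) (3,2,5,5,2,4) — 20.
route=shift 4: (2,1,5,4,1,3) (2,1,5,4,2,3) (2,1,5,4,3,3) (2,1,5,5,1,3) (2,1,5,5,1,4) (2,1,5,5,2,3) (2,1,5,5,2,4) (2,1,5,5,3,3) (2,1,5,5,3,4) (3,1,5,5,1,4) (3,1,5,5,2,4) (3,1,5,5,3,4) (3,2,5,5,1,4) (3,2,5,5,2,4) (3,2,5,5,3,4) — 15.
Summing: 15 + 20 + 15 = 50.

50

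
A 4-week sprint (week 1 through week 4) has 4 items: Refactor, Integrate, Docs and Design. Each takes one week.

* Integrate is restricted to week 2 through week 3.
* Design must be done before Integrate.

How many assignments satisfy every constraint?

48

Splitting on Refactor: it can be week 1 (12), week 2 (12), week 3 (12), week 4 (12). Listing each branch's schedules as (Integrate, Docs, Design) by week number:
Refactor=week 1: (2,1,1) (2,2,1) (2,3,1) (2,4,1) (3,1,1) (3,1,2) (3,2,1) (3,2,2) (3,3,1) (3,3,2) (3,4,1) (3,4,2) — 12.
Refactor=week 2: (2,1,1) (2,2,1) (2,3,1) (2,4,1) (3,1,1) (3,1,2) (3,2,1) (3,2,2) (3,3,1) (3,3,2) (3,4,1) (3,4,2) — 12.
Refactor=week 3: (2,1,1) (2,2,1) (2,3,1) (2,4,1) (3,1,1) (3,1,2) (3,2,1) (3,2,2) (3,3,1) (3,3,2) (3,4,1) (3,4,2) — 12.
Refactor=week 4: (2,1,1) (2,2,1) (2,3,1) (2,4,1) (3,1,1) (3,1,2) (3,2,1) (3,2,2) (3,3,1) (3,3,2) (3,4,1) (3,4,2) — 12.
Summing: 12 + 12 + 12 + 12 = 48.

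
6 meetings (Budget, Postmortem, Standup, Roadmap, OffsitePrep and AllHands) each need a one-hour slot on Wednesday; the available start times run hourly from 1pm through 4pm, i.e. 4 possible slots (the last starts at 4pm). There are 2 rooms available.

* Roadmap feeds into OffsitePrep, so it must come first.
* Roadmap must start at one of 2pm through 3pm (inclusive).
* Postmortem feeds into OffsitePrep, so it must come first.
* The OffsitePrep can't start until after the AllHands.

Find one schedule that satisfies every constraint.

Postmortem=1pm; Standup=3pm; OffsitePrep=3pm; Roadmap=2pm; AllHands=1pm; Budget=2pm

Checking: Roadmap(2pm) before OffsitePrep(3pm); Postmortem(1pm) before OffsitePrep(3pm); AllHands(1pm) before OffsitePrep(3pm); Roadmap=2pm in [2pm,3pm]; max 2 per slot (cap 2).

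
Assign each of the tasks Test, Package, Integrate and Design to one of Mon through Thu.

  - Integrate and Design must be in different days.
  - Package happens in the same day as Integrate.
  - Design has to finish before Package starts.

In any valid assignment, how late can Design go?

Wed

Downstream work caps Design at Wed.
Design at Wed is achievable: Test in Mon, Package in Thu, Integrate in Thu, Design in Wed.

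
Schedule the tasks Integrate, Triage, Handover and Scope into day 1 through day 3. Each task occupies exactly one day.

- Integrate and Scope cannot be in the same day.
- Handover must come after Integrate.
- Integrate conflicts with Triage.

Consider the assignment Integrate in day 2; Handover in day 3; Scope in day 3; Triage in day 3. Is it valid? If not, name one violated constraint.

Valid

Integrate and Scope cannot be in the same day — holds.
Integrate conflicts with Triage — holds.
Handover must come after Integrate — holds.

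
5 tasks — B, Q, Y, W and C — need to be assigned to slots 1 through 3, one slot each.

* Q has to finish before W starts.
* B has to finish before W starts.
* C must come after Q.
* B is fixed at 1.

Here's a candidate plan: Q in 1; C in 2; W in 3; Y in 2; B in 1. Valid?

Valid

B is fixed at 1 — holds.
B has to finish before W starts — holds.
Q has to finish before W starts — holds.
C must come after Q — holds.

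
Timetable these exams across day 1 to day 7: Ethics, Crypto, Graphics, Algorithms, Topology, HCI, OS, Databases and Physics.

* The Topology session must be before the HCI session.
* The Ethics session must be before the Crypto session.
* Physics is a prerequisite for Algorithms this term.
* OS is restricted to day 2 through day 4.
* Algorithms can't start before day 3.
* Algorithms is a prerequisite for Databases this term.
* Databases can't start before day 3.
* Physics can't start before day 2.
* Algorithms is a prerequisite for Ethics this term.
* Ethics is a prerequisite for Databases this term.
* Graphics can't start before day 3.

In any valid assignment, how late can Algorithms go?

Algorithms is available from day 3; downstream work caps Algorithms at day 5.
Algorithms at day 5 is achievable: Physics=day 2, OS=day 2, HCI=day 2, Crypto=day 7, Databases=day 7, Algorithms=day 5, Topology=day 1, Ethics=day 6, Graphics=day 3.

day 5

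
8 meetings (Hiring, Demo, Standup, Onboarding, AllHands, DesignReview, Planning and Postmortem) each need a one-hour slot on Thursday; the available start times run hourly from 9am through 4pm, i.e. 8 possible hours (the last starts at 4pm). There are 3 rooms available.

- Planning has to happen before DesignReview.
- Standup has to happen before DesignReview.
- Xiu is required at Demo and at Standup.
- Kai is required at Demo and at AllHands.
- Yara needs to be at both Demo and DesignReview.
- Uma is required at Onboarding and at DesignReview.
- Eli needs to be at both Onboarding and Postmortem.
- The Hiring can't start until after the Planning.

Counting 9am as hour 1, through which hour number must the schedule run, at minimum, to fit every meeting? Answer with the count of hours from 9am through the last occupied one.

The precedence chain requires at least 2 distinct hours.
With at most 3 per hour and 8 meetings, at least 3 hours are needed.
3 works (last occupied hour: 11am): for example Demo in 11am, AllHands in 10am, Hiring in 10am, Postmortem in 11am, Onboarding in 9am, Planning in 9am, Standup in 9am, DesignReview in 10am.

3 hours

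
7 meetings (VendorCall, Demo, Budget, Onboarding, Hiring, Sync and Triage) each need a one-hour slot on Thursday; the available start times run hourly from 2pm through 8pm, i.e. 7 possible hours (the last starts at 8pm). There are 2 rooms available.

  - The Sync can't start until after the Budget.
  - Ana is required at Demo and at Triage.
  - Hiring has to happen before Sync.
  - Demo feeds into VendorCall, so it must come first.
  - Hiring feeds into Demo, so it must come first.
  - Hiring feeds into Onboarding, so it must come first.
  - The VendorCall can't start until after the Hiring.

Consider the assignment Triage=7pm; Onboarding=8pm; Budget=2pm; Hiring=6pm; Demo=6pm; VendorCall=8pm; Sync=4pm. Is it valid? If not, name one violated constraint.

Hiring feeds into Onboarding, so it must come first — holds.
Hiring feeds into Demo, so it must come first — violated.
There are 2 rooms available — holds.
Hiring has to happen before Sync — violated.
Ana is required at Demo and at Triage — holds.
The Sync can't start until after the Budget — holds.
The VendorCall can't start until after the Hiring — holds.
Demo feeds into VendorCall, so it must come first — holds.

Invalid. Hiring has to happen before Sync.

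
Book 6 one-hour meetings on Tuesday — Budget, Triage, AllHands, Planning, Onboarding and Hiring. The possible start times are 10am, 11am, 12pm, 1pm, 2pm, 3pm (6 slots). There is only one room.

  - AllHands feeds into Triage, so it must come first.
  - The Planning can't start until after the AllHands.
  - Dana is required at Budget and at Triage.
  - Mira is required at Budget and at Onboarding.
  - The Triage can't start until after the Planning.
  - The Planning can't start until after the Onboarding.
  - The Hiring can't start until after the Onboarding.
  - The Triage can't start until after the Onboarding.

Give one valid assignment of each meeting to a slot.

Planning -> 12pm; Budget -> 3pm; Hiring -> 2pm; Onboarding -> 10am; Triage -> 1pm; AllHands -> 11am

Checking: Planning(12pm) before Triage(1pm); AllHands(11am) before Triage(1pm); Onboarding(10am) before Triage(1pm); AllHands(11am) before Planning(12pm); Onboarding(10am) before Hiring(2pm); Onboarding(10am) before Planning(12pm); Budget(3pm) != Triage(1pm); Budget(3pm) != Onboarding(10am); max 1 per slot (cap 1).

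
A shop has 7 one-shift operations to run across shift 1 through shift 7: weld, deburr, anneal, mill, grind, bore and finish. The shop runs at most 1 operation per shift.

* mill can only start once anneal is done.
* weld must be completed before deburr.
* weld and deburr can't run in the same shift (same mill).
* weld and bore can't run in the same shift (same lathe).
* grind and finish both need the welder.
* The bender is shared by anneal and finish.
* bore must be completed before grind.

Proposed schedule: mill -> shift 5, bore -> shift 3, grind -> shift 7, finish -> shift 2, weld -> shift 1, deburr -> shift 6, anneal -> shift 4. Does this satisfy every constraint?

Valid

grind and finish both need the welder — holds.
weld and deburr can't run in the same shift (same mill) — holds.
weld and bore can't run in the same shift (same lathe) — holds.
bore must be completed before grind — holds.
weld must be completed before deburr — holds.
mill can only start once anneal is done — holds.
The bender is shared by anneal and finish — holds.
The shop runs at most 1 operation per shift — holds.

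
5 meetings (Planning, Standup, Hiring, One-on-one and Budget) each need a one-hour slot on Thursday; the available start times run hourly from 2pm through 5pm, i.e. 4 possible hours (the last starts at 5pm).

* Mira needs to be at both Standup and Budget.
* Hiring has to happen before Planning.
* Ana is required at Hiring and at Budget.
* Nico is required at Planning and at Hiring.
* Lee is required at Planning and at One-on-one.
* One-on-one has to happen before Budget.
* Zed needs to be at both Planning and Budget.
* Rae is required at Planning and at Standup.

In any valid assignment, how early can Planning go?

Precedence pushes Planning to at least 3pm.
Planning at 3pm is achievable: Hiring=2pm; Planning=3pm; Standup=2pm; Budget=4pm; One-on-one=2pm.

3pm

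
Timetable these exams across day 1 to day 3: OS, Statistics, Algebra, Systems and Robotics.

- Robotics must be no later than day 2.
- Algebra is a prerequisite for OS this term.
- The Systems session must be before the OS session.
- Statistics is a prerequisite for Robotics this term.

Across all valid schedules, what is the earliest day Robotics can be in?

Precedence pushes Robotics to at least day 2; Robotics's own window allows nothing later than day 2.
Robotics at day 2 is achievable: Statistics in day 1; Algebra in day 1; OS in day 2; Systems in day 1; Robotics in day 2.

day 2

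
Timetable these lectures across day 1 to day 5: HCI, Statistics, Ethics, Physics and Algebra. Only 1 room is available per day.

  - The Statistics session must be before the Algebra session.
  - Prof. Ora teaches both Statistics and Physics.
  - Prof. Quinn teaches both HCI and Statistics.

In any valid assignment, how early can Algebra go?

Precedence pushes Algebra to at least day 2.
Algebra at day 2 is achievable: HCI -> day 3; Statistics -> day 1; Algebra -> day 2; Physics -> day 5; Ethics -> day 4.

day 2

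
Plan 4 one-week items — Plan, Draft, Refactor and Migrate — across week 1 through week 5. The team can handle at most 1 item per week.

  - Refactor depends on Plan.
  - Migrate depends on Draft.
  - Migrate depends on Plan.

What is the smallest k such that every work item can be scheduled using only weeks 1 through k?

The precedence chain requires at least 2 distinct weeks.
With at most 1 per week and 4 work items, at least 4 weeks are needed.
4 works (last occupied week: week 4): for example Refactor=week 4, Draft=week 2, Plan=week 1, Migrate=week 3.

4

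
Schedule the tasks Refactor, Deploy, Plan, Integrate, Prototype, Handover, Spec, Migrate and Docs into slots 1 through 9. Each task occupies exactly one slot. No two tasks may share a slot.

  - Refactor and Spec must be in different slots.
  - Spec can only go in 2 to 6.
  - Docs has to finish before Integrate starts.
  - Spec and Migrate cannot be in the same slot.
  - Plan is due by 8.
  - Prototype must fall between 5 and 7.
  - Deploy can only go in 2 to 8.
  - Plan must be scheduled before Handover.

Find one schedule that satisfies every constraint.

Prototype -> 5; Refactor -> 8; Plan -> 1; Spec -> 2; Handover -> 7; Integrate -> 6; Deploy -> 3; Migrate -> 9; Docs -> 4

Checking: Docs(4) before Integrate(6); Plan(1) before Handover(7); Refactor(8) != Spec(2); Spec(2) != Migrate(9); Plan=1 in [1,8]; Prototype=5 in [5,7]; Spec=2 in [2,6]; Deploy=3 in [2,8]; max 1 per slot (cap 1).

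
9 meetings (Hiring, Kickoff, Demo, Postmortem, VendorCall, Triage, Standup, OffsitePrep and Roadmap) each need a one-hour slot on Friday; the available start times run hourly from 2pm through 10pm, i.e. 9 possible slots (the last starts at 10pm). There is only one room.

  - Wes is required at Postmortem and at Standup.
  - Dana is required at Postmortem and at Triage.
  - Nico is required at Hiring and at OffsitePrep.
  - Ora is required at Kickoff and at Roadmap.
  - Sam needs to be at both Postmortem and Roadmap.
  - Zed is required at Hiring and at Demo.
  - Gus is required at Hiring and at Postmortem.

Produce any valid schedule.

OffsitePrep=9pm, Demo=4pm, Triage=7pm, VendorCall=6pm, Kickoff=3pm, Hiring=2pm, Postmortem=5pm, Standup=8pm, Roadmap=10pm

Checking: Hiring(2pm) != Demo(4pm); Postmortem(5pm) != Roadmap(10pm); Hiring(2pm) != Postmortem(5pm); Postmortem(5pm) != Standup(8pm); Postmortem(5pm) != Triage(7pm); Hiring(2pm) != OffsitePrep(9pm); Kickoff(3pm) != Roadmap(10pm); max 1 per slot (cap 1).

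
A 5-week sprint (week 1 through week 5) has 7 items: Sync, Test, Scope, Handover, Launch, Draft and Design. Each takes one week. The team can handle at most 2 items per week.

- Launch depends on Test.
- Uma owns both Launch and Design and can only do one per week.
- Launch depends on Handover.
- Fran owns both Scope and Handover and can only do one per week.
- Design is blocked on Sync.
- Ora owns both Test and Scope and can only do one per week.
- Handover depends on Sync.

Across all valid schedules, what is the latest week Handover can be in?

week 4

Precedence pushes Handover to at least week 2; downstream work caps Handover at week 4.
Handover at week 4 is achievable: Handover -> week 4; Design -> week 2; Sync -> week 1; Test -> week 1; Scope -> week 2; Launch -> week 5; Draft -> week 3.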